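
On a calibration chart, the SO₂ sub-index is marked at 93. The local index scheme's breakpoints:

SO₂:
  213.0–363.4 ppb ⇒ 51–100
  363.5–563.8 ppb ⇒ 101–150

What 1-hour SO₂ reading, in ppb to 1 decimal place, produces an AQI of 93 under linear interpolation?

AQI 93 lies in the 51–100 band, which corresponds to 213.0–363.4 ppb.
C = 213.0 + (93−51)×(363.4−213.0)/(100−51) = 213.0 + 42×150.4/49 ≈ 341.914 ppb → 341.9 ppb to 1 dp.

341.9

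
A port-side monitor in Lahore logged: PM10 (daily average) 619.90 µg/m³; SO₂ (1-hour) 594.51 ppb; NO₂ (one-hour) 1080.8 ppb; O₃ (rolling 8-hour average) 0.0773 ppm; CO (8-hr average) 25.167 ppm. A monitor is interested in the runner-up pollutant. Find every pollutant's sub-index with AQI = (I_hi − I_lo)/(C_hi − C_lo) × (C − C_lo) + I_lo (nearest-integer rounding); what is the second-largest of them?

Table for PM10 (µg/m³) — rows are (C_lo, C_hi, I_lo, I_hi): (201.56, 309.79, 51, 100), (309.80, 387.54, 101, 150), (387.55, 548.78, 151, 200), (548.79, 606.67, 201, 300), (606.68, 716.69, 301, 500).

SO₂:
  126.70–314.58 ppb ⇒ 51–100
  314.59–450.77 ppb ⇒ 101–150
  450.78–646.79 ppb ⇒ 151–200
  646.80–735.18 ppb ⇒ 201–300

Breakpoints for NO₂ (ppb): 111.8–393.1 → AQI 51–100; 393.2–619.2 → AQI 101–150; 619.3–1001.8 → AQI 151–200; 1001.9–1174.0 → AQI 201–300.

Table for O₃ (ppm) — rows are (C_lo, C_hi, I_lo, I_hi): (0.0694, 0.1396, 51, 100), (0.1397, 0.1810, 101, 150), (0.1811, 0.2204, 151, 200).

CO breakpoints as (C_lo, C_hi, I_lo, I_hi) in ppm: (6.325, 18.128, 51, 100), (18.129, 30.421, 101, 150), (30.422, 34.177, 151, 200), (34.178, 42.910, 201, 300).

PM10: 619.90 lies in 606.68–716.69, so I_lo=301, I_hi=500, C_lo=606.68, C_hi=716.69.
(500−301)/(716.69−606.68) × (619.90−606.68) + 301 = 199/110.01 × 13.22 + 301 ≈ 324.91 → 325.
SO₂: 594.51 ∈ [450.78, 646.79] ↔ index [151, 200].
151 + (594.51−450.78)·(200−151)/(646.79−450.78) = 151 + 143.73·49/196.01 ≈ 186.93, so AQI = 187.
NO₂: 1080.8 lies in 1001.9–1174.0, so I_lo=201, I_hi=300, C_lo=1001.9, C_hi=1174.0.
(300−201)/(1174.0−1001.9) × (1080.8−1001.9) + 201 = 99/172.1 × 78.9 + 201 ≈ 246.39 → 246.
O₃ 0.0773: bracket 0.0694–0.1396 → index 51–100; slope 49/0.0702, offset 0.0079.
AQI = 51 + 49/0.0702·0.0079 ≈ 56.51 ⇒ 57.
CO 25.167: bracket 18.129–30.421 → index 101–150; slope 49/12.292, offset 7.038.
AQI = 101 + 49/12.292·7.038 ≈ 129.06 ⇒ 129.
Sub-indices: PM10→325, SO₂→187, NO₂→246, O₃→57, CO→129. Ranked high→low: 325, 246, 187, 129, 57. Second-highest sub-index = 246.

246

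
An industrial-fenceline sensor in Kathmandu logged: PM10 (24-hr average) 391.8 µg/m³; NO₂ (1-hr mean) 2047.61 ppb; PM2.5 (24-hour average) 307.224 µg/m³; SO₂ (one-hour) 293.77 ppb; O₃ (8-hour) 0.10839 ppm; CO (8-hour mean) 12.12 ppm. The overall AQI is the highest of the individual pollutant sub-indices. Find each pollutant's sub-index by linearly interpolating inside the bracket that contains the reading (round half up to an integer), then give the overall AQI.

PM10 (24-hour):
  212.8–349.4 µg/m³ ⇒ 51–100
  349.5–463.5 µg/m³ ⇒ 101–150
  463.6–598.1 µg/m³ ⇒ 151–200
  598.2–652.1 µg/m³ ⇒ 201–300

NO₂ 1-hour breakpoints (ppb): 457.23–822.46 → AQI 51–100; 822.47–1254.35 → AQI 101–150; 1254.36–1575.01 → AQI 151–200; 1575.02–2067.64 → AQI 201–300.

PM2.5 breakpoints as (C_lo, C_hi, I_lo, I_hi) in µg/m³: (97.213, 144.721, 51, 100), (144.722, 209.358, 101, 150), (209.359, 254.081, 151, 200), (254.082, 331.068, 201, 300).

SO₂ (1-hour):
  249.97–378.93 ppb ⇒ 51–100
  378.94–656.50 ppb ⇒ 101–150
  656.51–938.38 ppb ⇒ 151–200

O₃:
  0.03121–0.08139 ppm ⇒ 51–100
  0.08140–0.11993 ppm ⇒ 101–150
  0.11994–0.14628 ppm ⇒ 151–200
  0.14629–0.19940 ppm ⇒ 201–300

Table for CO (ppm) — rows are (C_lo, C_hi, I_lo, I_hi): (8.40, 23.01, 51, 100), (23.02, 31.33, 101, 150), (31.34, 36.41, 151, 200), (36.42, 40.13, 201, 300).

296

PM10: 391.8 ∈ [349.5, 463.5] ↔ index [101, 150].
101 + (391.8−349.5)·(150−101)/(463.5−349.5) = 101 + 42.3·49/114.0 ≈ 119.18, so AQI = 119.
NO₂: 2047.61 lies in 1575.02–2067.64, so I_lo=201, I_hi=300, C_lo=1575.02, C_hi=2067.64.
(300−201)/(2067.64−1575.02) × (2047.61−1575.02) + 201 = 99/492.62 × 472.59 + 201 ≈ 295.97 → 296.
PM2.5: 307.224 ∈ [254.082, 331.068] ↔ index [201, 300].
201 + (307.224−254.082)·(300−201)/(331.068−254.082) = 201 + 53.142·99/76.986 ≈ 269.34, so AQI = 269.
SO₂: 293.77 lies in 249.97–378.93, so I_lo=51, I_hi=100, C_lo=249.97, C_hi=378.93.
(100−51)/(378.93−249.97) × (293.77−249.97) + 51 = 49/128.96 × 43.80 + 51 ≈ 67.64 → 68.
O₃: 0.10839 ∈ [0.08140, 0.11993] ↔ index [101, 150].
101 + (0.10839−0.08140)·(150−101)/(0.11993−0.08140) = 101 + 0.02699·49/0.03853 ≈ 135.32, so AQI = 135.
CO: row 8.40–23.01 (AQI 51–100). (100−51)·(12.12−8.40)/(23.01−8.40) + 51 = 49·3.72/14.61 + 51 ≈ 63.48 → 63.
Sub-indices: PM10→119, NO₂→296, PM2.5→269, SO₂→68, O₃→135, CO→63. Overall AQI = max = 296; dominant pollutant is NO₂.
AQI 296: Very Unhealthy.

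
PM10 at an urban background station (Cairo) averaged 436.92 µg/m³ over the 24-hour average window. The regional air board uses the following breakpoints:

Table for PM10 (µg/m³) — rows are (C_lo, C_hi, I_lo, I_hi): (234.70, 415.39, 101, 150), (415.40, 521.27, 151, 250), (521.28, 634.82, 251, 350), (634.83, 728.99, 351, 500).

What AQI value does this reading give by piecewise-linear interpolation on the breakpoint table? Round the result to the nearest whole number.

171

PM10: 436.92 ∈ [415.40, 521.27] ↔ index [151, 250].
151 + (436.92−415.40)·(250−151)/(521.27−415.40) = 151 + 21.52·99/105.87 ≈ 171.12, so AQI = 171.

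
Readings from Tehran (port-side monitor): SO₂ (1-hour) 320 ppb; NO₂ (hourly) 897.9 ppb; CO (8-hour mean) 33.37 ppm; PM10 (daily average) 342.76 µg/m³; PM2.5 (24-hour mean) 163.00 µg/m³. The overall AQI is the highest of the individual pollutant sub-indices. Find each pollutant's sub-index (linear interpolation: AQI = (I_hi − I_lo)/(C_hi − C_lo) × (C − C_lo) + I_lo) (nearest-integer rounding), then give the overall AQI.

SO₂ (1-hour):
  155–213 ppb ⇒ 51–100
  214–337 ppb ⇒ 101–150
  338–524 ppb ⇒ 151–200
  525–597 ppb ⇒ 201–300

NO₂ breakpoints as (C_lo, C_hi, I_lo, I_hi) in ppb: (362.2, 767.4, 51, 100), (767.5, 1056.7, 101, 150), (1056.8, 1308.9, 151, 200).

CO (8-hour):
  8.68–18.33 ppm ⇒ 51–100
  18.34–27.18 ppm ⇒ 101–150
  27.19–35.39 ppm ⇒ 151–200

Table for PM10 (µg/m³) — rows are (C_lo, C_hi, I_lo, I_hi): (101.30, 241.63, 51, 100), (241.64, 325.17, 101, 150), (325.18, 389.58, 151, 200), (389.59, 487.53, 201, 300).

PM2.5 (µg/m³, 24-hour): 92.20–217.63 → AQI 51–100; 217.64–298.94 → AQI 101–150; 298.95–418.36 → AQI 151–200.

188

SO₂ 320: bracket 214–337 → index 101–150; slope 49/123, offset 106.
AQI = 101 + 49/123·106 ≈ 143.23 ⇒ 143.
NO₂: row 767.5–1056.7 (AQI 101–150). (150−101)·(897.9−767.5)/(1056.7−767.5) + 101 = 49·130.4/289.2 + 101 ≈ 123.09 → 123.
CO 33.37: bracket 27.19–35.39 → index 151–200; slope 49/8.20, offset 6.18.
AQI = 151 + 49/8.20·6.18 ≈ 187.93 ⇒ 188.
PM10: 342.76 ∈ [325.18, 389.58] ↔ index [151, 200].
151 + (342.76−325.18)·(200−151)/(389.58−325.18) = 151 + 17.58·49/64.40 ≈ 164.38, so AQI = 164.
PM2.5: 163.00 lies in 92.20–217.63, so I_lo=51, I_hi=100, C_lo=92.20, C_hi=217.63.
(100−51)/(217.63−92.20) × (163.00−92.20) + 51 = 49/125.43 × 70.80 + 51 ≈ 78.66 → 79.
Sub-indices: SO₂→143, NO₂→123, CO→188, PM10→164, PM2.5→79. Overall AQI = max = 188; dominant pollutant is CO.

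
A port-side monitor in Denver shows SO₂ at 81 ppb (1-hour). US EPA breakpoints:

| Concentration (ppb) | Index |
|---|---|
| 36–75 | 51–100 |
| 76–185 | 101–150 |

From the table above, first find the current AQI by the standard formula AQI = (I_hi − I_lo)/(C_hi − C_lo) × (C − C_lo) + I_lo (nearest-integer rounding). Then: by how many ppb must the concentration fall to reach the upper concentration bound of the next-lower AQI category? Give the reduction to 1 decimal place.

6.0

SO₂ 81: bracket 76–185 → index 101–150; slope 49/109, offset 5.
AQI = 101 + 49/109·5 ≈ 103.25 ⇒ 103.
Current AQI 103 is in the Unhealthy for Sensitive Groups range (101–150). The next-lower category tops out at AQI 100, whose upper concentration bound is 75 ppb.
Reduction needed = 81 − 75 = 6.0 ppb.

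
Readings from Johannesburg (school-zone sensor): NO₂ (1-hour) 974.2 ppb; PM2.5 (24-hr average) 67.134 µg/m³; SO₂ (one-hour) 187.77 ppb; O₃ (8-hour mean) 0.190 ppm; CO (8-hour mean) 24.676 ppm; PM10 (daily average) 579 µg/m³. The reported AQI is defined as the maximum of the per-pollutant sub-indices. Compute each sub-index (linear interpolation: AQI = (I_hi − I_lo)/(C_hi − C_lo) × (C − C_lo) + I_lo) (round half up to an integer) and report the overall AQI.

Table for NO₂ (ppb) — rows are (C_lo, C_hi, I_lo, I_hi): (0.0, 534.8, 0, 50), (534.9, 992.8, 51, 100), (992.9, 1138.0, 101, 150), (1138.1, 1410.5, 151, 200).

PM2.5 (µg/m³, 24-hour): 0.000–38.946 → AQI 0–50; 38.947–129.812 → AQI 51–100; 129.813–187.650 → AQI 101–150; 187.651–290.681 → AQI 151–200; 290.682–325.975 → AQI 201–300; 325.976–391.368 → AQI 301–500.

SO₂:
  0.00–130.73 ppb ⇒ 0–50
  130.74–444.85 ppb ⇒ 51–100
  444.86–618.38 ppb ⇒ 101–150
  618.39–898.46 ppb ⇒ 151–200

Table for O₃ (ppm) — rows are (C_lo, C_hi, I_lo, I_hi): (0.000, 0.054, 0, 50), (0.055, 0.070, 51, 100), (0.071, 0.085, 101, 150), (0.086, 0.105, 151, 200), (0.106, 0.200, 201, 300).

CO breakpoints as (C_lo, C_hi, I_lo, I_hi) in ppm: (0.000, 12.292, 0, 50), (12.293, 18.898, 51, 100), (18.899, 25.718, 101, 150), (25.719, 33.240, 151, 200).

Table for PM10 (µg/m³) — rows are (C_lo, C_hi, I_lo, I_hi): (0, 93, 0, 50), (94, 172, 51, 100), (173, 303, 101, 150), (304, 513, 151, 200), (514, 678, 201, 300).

NO₂: 974.2 ∈ [534.9, 992.8] ↔ index [51, 100].
51 + (974.2−534.9)·(100−51)/(992.8−534.9) = 51 + 439.3·49/457.9 ≈ 98.01, so AQI = 98.
PM2.5 67.134: bracket 38.947–129.812 → index 51–100; slope 49/90.865, offset 28.187.
AQI = 51 + 49/90.865·28.187 ≈ 66.20 ⇒ 66.
SO₂: 187.77 lies in 130.74–444.85, so I_lo=51, I_hi=100, C_lo=130.74, C_hi=444.85.
(100−51)/(444.85−130.74) × (187.77−130.74) + 51 = 49/314.11 × 57.03 + 51 ≈ 59.90 → 60.
O₃: row 0.106–0.200 (AQI 201–300). (300−201)·(0.190−0.106)/(0.200−0.106) + 201 = 99·0.084/0.094 + 201 ≈ 289.47 → 289.
CO 24.676: bracket 18.899–25.718 → index 101–150; slope 49/6.819, offset 5.777.
AQI = 101 + 49/6.819·5.777 ≈ 142.51 ⇒ 143.
PM10: 579 lies in 514–678, so I_lo=201, I_hi=300, C_lo=514, C_hi=678.
(300−201)/(678−514) × (579−514) + 201 = 99/164 × 65 + 201 ≈ 240.24 → 240.
Sub-indices: NO₂→98, PM2.5→66, SO₂→60, O₃→289, CO→143, PM10→240. Overall AQI = max = 289; dominant pollutant is O₃.
AQI 289: Very Unhealthy.

289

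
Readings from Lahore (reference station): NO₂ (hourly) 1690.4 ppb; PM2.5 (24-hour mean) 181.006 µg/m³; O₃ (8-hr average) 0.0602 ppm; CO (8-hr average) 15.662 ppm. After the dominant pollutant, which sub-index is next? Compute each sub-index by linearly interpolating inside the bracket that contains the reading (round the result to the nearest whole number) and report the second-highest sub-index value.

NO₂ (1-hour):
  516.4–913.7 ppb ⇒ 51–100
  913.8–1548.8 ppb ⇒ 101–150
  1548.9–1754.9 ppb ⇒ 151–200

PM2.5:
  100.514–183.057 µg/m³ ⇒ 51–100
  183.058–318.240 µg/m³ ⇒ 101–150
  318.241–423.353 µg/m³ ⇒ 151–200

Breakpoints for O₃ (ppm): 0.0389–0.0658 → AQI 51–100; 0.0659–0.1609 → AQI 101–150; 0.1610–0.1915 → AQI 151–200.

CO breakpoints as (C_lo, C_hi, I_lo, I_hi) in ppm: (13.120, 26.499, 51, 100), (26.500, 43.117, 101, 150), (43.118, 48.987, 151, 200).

NO₂: 1690.4 ∈ [1548.9, 1754.9] ↔ index [151, 200].
151 + (1690.4−1548.9)·(200−151)/(1754.9−1548.9) = 151 + 141.5·49/206.0 ≈ 184.66, so AQI = 185.
PM2.5 181.006: bracket 100.514–183.057 → index 51–100; slope 49/82.543, offset 80.492.
AQI = 51 + 49/82.543·80.492 ≈ 98.78 ⇒ 99.
O₃ 0.0602: bracket 0.0389–0.0658 → index 51–100; slope 49/0.0269, offset 0.0213.
AQI = 51 + 49/0.0269·0.0213 ≈ 89.80 ⇒ 90.
CO 15.662: bracket 13.120–26.499 → index 51–100; slope 49/13.379, offset 2.542.
AQI = 51 + 49/13.379·2.542 ≈ 60.31 ⇒ 60.
Sub-indices: NO₂→185, PM2.5→99, O₃→90, CO→60. Ranked high→low: 185, 99, 90, 60. Second-highest sub-index = 99.

99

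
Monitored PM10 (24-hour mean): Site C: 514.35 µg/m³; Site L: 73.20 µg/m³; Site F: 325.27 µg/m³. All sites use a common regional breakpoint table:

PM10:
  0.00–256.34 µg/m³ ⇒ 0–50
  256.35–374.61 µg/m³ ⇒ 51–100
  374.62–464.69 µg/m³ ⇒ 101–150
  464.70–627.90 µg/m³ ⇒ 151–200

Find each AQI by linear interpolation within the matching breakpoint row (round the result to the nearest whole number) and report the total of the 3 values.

260

Site C 514.35: bracket 464.70–627.90 → index 151–200; slope 49/163.20, offset 49.65.
AQI = 151 + 49/163.20·49.65 ≈ 165.91 ⇒ 166.
Site L: 73.20 lies in 0.00–256.34, so I_lo=0, I_hi=50, C_lo=0.00, C_hi=256.34.
(50−0)/(256.34−0.00) × (73.20−0.00) + 0 = 50/256.34 × 73.20 + 0 ≈ 14.28 → 14.
Site F 325.27: bracket 256.35–374.61 → index 51–100; slope 49/118.26, offset 68.92.
AQI = 51 + 49/118.26·68.92 ≈ 79.56 ⇒ 80.
AQIs: Site C=166, Site L=14, Site F=80. Sum = 166 + 14 + 80 = 260.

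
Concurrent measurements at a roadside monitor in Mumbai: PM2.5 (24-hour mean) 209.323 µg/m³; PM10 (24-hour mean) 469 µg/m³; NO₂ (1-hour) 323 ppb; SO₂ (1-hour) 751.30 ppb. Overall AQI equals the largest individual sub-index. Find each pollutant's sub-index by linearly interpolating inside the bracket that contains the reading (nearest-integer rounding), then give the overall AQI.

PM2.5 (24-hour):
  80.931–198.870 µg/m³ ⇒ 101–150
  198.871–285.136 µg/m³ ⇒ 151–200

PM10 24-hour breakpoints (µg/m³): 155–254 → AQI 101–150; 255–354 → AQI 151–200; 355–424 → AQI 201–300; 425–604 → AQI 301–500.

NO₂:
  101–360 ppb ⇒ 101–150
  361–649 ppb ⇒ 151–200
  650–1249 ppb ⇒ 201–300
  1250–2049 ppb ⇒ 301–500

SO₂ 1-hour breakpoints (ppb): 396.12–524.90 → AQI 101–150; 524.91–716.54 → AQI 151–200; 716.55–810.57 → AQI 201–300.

350

PM2.5: row 198.871–285.136 (AQI 151–200). (200−151)·(209.323−198.871)/(285.136−198.871) + 151 = 49·10.452/86.265 + 151 ≈ 156.94 → 157.
PM10: 469 lies in 425–604, so I_lo=301, I_hi=500, C_lo=425, C_hi=604.
(500−301)/(604−425) × (469−425) + 301 = 199/179 × 44 + 301 ≈ 349.92 → 350.
NO₂: 323 lies in 101–360, so I_lo=101, I_hi=150, C_lo=101, C_hi=360.
(150−101)/(360−101) × (323−101) + 101 = 49/259 × 222 + 101 ≈ 143.00 → 143.
SO₂ 751.30: bracket 716.55–810.57 → index 201–300; slope 99/94.02, offset 34.75.
AQI = 201 + 99/94.02·34.75 ≈ 237.59 ⇒ 238.
Sub-indices: PM2.5→157, PM10→350, NO₂→143, SO₂→238. Overall AQI = max = 350; dominant pollutant is PM10.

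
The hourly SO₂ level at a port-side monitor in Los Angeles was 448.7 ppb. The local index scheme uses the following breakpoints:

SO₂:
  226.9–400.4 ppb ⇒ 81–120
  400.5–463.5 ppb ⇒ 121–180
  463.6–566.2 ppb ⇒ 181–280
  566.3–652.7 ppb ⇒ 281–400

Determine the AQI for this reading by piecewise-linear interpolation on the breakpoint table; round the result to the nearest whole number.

SO₂ 448.7: bracket 400.5–463.5 → index 121–180; slope 59/63.0, offset 48.2.
AQI = 121 + 59/63.0·48.2 ≈ 166.14 ⇒ 166.

166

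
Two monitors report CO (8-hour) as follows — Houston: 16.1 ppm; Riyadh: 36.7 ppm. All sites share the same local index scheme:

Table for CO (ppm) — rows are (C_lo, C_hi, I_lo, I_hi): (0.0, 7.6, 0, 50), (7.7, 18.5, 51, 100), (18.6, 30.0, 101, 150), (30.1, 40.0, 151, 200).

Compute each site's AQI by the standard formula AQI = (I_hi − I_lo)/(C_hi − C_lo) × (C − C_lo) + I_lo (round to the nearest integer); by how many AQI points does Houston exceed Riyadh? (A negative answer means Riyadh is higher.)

Houston: 16.1 lies in 7.7–18.5, so I_lo=51, I_hi=100, C_lo=7.7, C_hi=18.5.
(100−51)/(18.5−7.7) × (16.1−7.7) + 51 = 49/10.8 × 8.4 + 51 ≈ 89.11 → 89.
Riyadh: row 30.1–40.0 (AQI 151–200). (200−151)·(36.7−30.1)/(40.0−30.1) + 151 = 49·6.6/9.9 + 151 ≈ 183.67 → 184.
AQIs: Houston=89, Riyadh=184. Houston (89) − Riyadh (184) = -95.

-95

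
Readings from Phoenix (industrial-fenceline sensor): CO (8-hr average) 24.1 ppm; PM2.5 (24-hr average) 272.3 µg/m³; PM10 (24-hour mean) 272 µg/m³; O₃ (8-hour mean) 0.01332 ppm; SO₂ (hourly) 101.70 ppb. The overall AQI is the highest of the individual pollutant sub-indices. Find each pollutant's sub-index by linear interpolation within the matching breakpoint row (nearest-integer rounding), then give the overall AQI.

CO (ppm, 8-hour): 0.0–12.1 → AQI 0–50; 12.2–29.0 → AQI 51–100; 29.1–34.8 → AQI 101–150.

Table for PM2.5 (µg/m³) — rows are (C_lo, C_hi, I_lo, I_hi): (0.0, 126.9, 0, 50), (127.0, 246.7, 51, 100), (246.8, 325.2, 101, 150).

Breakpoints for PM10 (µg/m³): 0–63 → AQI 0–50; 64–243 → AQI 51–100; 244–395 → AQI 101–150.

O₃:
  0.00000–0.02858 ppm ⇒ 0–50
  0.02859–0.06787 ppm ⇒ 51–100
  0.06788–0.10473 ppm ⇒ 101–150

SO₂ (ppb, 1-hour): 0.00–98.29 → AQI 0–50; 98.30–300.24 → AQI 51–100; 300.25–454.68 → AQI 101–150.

117

CO: row 12.2–29.0 (AQI 51–100). (100−51)·(24.1−12.2)/(29.0−12.2) + 51 = 49·11.9/16.8 + 51 ≈ 85.71 → 86.
PM2.5: 272.3 ∈ [246.8, 325.2] ↔ index [101, 150].
101 + (272.3−246.8)·(150−101)/(325.2−246.8) = 101 + 25.5·49/78.4 ≈ 116.94, so AQI = 117.
PM10 272: bracket 244–395 → index 101–150; slope 49/151, offset 28.
AQI = 101 + 49/151·28 ≈ 110.09 ⇒ 110.
O₃: row 0.00000–0.02858 (AQI 0–50). (50−0)·(0.01332−0.00000)/(0.02858−0.00000) + 0 = 50·0.01332/0.02858 + 0 ≈ 23.30 → 23.
SO₂: 101.70 ∈ [98.30, 300.24] ↔ index [51, 100].
51 + (101.70−98.30)·(100−51)/(300.24−98.30) = 51 + 3.40·49/201.94 ≈ 51.82, so AQI = 52.
Sub-indices: CO→86, PM2.5→117, PM10→110, O₃→23, SO₂→52. Overall AQI = max = 117; dominant pollutant is PM2.5.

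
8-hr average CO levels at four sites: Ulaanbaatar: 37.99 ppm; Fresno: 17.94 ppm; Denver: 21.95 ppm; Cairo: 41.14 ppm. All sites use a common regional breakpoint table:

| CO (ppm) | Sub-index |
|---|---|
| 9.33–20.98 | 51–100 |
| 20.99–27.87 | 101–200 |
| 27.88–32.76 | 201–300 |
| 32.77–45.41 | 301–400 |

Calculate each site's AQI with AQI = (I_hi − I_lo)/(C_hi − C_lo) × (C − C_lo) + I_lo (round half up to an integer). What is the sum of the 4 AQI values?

Ulaanbaatar: 37.99 ∈ [32.77, 45.41] ↔ index [301, 400].
301 + (37.99−32.77)·(400−301)/(45.41−32.77) = 301 + 5.22·99/12.64 ≈ 341.88, so AQI = 342.
Fresno: 17.94 ∈ [9.33, 20.98] ↔ index [51, 100].
51 + (17.94−9.33)·(100−51)/(20.98−9.33) = 51 + 8.61·49/11.65 ≈ 87.21, so AQI = 87.
Denver: row 20.99–27.87 (AQI 101–200). (200−101)·(21.95−20.99)/(27.87−20.99) + 101 = 99·0.96/6.88 + 101 ≈ 114.81 → 115.
Cairo 41.14: bracket 32.77–45.41 → index 301–400; slope 99/12.64, offset 8.37.
AQI = 301 + 99/12.64·8.37 ≈ 366.56 ⇒ 367.
AQIs: Ulaanbaatar=342, Fresno=87, Denver=115, Cairo=367. Sum = 342 + 87 + 115 + 367 = 911.

911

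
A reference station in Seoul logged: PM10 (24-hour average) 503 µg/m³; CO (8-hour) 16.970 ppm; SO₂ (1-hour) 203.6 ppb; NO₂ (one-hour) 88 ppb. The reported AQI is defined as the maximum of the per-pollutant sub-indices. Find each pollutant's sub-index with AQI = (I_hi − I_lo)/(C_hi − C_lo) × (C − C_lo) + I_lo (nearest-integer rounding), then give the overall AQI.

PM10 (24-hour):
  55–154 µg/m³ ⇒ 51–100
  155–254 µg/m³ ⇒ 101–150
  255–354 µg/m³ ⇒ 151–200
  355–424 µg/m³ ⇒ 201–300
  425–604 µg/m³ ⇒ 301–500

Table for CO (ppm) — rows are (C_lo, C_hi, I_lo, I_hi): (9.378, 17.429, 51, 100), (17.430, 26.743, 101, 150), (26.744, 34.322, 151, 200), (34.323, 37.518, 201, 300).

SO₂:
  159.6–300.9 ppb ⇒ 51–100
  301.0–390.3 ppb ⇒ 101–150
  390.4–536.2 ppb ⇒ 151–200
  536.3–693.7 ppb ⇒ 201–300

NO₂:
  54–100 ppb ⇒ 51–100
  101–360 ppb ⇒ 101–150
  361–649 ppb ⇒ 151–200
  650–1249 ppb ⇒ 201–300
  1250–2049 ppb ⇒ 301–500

PM10 503: bracket 425–604 → index 301–500; slope 199/179, offset 78.
AQI = 301 + 199/179·78 ≈ 387.72 ⇒ 388.
CO: 16.970 lies in 9.378–17.429, so I_lo=51, I_hi=100, C_lo=9.378, C_hi=17.429.
(100−51)/(17.429−9.378) × (16.970−9.378) + 51 = 49/8.051 × 7.592 + 51 ≈ 97.21 → 97.
SO₂: 203.6 lies in 159.6–300.9, so I_lo=51, I_hi=100, C_lo=159.6, C_hi=300.9.
(100−51)/(300.9−159.6) × (203.6−159.6) + 51 = 49/141.3 × 44.0 + 51 ≈ 66.26 → 66.
NO₂ 88: bracket 54–100 → index 51–100; slope 49/46, offset 34.
AQI = 51 + 49/46·34 ≈ 87.22 ⇒ 87.
Sub-indices: PM10→388, CO→97, SO₂→66, NO₂→87. Overall AQI = max = 388; dominant pollutant is PM10.

388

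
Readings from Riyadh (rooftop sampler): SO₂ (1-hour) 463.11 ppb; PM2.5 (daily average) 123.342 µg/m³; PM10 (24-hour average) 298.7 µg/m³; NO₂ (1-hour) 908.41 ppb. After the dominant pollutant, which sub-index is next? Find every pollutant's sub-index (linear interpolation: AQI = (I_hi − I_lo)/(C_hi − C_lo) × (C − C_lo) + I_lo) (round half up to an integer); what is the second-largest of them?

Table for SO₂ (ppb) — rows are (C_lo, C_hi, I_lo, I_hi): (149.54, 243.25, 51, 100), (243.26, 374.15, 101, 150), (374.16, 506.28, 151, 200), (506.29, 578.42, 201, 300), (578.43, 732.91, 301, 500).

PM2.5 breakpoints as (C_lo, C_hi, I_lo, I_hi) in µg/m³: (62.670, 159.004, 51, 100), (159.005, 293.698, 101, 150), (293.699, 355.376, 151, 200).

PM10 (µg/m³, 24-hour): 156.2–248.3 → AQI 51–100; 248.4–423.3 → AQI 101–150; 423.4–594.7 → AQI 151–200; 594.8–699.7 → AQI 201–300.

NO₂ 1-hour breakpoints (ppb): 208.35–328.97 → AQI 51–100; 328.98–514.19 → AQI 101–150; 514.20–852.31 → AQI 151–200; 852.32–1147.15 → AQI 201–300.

184

SO₂: 463.11 lies in 374.16–506.28, so I_lo=151, I_hi=200, C_lo=374.16, C_hi=506.28.
(200−151)/(506.28−374.16) × (463.11−374.16) + 151 = 49/132.12 × 88.95 + 151 ≈ 183.99 → 184.
PM2.5 123.342: bracket 62.670–159.004 → index 51–100; slope 49/96.334, offset 60.672.
AQI = 51 + 49/96.334·60.672 ≈ 81.86 ⇒ 82.
PM10: row 248.4–423.3 (AQI 101–150). (150−101)·(298.7−248.4)/(423.3−248.4) + 101 = 49·50.3/174.9 + 101 ≈ 115.09 → 115.
NO₂: 908.41 lies in 852.32–1147.15, so I_lo=201, I_hi=300, C_lo=852.32, C_hi=1147.15.
(300−201)/(1147.15−852.32) × (908.41−852.32) + 201 = 99/294.83 × 56.09 + 201 ≈ 219.83 → 220.
Sub-indices: SO₂→184, PM2.5→82, PM10→115, NO₂→220. Ranked high→low: 220, 184, 115, 82. Second-highest sub-index = 184.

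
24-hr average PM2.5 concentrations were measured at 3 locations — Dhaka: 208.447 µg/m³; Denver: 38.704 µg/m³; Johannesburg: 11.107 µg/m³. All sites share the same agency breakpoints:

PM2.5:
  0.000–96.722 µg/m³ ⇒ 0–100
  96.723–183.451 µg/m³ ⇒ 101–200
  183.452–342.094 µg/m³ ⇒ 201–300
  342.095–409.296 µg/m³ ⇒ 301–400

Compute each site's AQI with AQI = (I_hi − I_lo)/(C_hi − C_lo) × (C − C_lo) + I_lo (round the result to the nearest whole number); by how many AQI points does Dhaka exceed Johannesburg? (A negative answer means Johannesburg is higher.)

Dhaka 208.447: bracket 183.452–342.094 → index 201–300; slope 99/158.642, offset 24.995.
AQI = 201 + 99/158.642·24.995 ≈ 216.60 ⇒ 217.
Denver: row 0.000–96.722 (AQI 0–100). (100−0)·(38.704−0.000)/(96.722−0.000) + 0 = 100·38.704/96.722 + 0 ≈ 40.02 → 40.
Johannesburg: row 0.000–96.722 (AQI 0–100). (100−0)·(11.107−0.000)/(96.722−0.000) + 0 = 100·11.107/96.722 + 0 ≈ 11.48 → 11.
AQIs: Dhaka=217, Denver=40, Johannesburg=11. Dhaka (217) − Johannesburg (11) = 206.

206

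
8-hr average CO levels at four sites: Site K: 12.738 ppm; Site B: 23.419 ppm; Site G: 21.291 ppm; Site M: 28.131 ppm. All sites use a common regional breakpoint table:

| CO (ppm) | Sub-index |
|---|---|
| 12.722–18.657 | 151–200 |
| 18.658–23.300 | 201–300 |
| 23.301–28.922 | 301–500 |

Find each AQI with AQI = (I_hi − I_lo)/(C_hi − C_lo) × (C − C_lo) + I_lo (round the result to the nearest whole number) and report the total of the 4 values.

1185

Site K: row 12.722–18.657 (AQI 151–200). (200−151)·(12.738−12.722)/(18.657−12.722) + 151 = 49·0.016/5.935 + 151 ≈ 151.13 → 151.
Site B: 23.419 ∈ [23.301, 28.922] ↔ index [301, 500].
301 + (23.419−23.301)·(500−301)/(28.922−23.301) = 301 + 0.118·199/5.621 ≈ 305.18, so AQI = 305.
Site G 21.291: bracket 18.658–23.300 → index 201–300; slope 99/4.642, offset 2.633.
AQI = 201 + 99/4.642·2.633 ≈ 257.15 ⇒ 257.
Site M: row 23.301–28.922 (AQI 301–500). (500−301)·(28.131−23.301)/(28.922−23.301) + 301 = 199·4.830/5.621 + 301 ≈ 472.00 → 472.
AQIs: Site K=151, Site B=305, Site G=257, Site M=472. Sum = 151 + 305 + 257 + 472 = 1185.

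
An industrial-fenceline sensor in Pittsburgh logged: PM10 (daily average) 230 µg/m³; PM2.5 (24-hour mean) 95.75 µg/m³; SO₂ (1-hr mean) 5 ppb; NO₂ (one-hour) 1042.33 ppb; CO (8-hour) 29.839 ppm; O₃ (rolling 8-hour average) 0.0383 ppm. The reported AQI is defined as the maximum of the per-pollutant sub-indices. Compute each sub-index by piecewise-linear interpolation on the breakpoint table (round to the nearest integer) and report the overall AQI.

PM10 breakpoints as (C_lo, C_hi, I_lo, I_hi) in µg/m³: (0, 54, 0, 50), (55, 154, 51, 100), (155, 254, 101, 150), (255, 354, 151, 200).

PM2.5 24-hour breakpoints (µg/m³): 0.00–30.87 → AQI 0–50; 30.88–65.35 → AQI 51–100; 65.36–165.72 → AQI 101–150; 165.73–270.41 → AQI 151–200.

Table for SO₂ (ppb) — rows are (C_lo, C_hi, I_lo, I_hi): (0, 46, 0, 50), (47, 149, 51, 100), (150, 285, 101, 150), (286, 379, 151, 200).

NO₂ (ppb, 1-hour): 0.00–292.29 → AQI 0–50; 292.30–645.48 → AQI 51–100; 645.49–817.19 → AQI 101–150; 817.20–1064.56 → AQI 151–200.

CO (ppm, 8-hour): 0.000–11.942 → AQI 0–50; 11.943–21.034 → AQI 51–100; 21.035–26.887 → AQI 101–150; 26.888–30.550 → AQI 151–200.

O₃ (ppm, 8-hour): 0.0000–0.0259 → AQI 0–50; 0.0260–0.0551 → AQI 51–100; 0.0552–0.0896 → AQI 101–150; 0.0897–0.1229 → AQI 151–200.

196

PM10: row 155–254 (AQI 101–150). (150−101)·(230−155)/(254−155) + 101 = 49·75/99 + 101 ≈ 138.12 → 138.
PM2.5: row 65.36–165.72 (AQI 101–150). (150−101)·(95.75−65.36)/(165.72−65.36) + 101 = 49·30.39/100.36 + 101 ≈ 115.84 → 116.
SO₂ 5: bracket 0–46 → index 0–50; slope 50/46, offset 5.
AQI = 0 + 50/46·5 ≈ 5.43 ⇒ 5.
NO₂: 1042.33 ∈ [817.20, 1064.56] ↔ index [151, 200].
151 + (1042.33−817.20)·(200−151)/(1064.56−817.20) = 151 + 225.13·49/247.36 ≈ 195.60, so AQI = 196.
CO: row 26.888–30.550 (AQI 151–200). (200−151)·(29.839−26.888)/(30.550−26.888) + 151 = 49·2.951/3.662 + 151 ≈ 190.49 → 190.
O₃ 0.0383: bracket 0.0260–0.0551 → index 51–100; slope 49/0.0291, offset 0.0123.
AQI = 51 + 49/0.0291·0.0123 ≈ 71.71 ⇒ 72.
Sub-indices: PM10→138, PM2.5→116, SO₂→5, NO₂→196, CO→190, O₃→72. Overall AQI = max = 196; dominant pollutant is NO₂.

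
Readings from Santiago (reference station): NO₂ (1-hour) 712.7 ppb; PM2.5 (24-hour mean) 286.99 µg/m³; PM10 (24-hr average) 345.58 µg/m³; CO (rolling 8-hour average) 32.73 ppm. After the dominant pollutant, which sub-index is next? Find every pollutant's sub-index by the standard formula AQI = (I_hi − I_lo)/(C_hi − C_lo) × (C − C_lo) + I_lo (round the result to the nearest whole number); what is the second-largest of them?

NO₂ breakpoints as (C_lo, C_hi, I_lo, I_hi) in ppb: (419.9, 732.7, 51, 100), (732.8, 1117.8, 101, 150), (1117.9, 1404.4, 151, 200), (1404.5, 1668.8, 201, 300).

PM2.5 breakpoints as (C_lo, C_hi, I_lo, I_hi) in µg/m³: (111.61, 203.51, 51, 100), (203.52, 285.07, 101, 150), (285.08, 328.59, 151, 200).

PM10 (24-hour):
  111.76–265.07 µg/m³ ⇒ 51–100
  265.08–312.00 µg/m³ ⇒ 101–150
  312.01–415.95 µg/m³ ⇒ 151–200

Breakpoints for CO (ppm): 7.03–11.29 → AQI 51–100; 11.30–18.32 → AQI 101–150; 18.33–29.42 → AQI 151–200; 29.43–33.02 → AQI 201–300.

NO₂: 712.7 lies in 419.9–732.7, so I_lo=51, I_hi=100, C_lo=419.9, C_hi=732.7.
(100−51)/(732.7−419.9) × (712.7−419.9) + 51 = 49/312.8 × 292.8 + 51 ≈ 96.87 → 97.
PM2.5 286.99: bracket 285.08–328.59 → index 151–200; slope 49/43.51, offset 1.91.
AQI = 151 + 49/43.51·1.91 ≈ 153.15 ⇒ 153.
PM10: row 312.01–415.95 (AQI 151–200). (200−151)·(345.58−312.01)/(415.95−312.01) + 151 = 49·33.57/103.94 + 151 ≈ 166.83 → 167.
CO 32.73: bracket 29.43–33.02 → index 201–300; slope 99/3.59, offset 3.30.
AQI = 201 + 99/3.59·3.30 ≈ 292.00 ⇒ 292.
Sub-indices: NO₂→97, PM2.5→153, PM10→167, CO→292. Ranked high→low: 292, 167, 153, 97. Second-highest sub-index = 167.

167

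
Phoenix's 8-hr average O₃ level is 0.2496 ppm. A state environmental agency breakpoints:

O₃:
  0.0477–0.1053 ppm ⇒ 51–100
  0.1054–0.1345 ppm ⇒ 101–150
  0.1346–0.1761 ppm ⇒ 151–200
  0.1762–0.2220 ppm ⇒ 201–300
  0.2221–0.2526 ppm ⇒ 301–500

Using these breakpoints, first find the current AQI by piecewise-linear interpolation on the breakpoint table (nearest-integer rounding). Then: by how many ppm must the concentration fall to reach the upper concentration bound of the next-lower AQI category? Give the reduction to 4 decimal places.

O₃: 0.2496 lies in 0.2221–0.2526, so I_lo=301, I_hi=500, C_lo=0.2221, C_hi=0.2526.
(500−301)/(0.2526−0.2221) × (0.2496−0.2221) + 301 = 199/0.0305 × 0.0275 + 301 ≈ 480.43 → 480.
Current AQI 480 is in the Hazardous range (301–500). The next-lower category tops out at AQI 300, whose upper concentration bound is 0.2220 ppm.
Reduction needed = 0.2496 − 0.2220 = 0.0276 ppm.

0.0276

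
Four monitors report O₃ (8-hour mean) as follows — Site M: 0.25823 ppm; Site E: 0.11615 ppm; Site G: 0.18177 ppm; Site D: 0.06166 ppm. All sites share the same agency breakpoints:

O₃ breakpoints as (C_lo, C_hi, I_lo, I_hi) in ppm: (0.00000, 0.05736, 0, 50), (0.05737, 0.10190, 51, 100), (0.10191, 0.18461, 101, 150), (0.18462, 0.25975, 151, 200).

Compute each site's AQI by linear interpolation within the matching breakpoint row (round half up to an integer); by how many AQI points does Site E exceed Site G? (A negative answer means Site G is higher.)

-39

Site M 0.25823: bracket 0.18462–0.25975 → index 151–200; slope 49/0.07513, offset 0.07361.
AQI = 151 + 49/0.07513·0.07361 ≈ 199.01 ⇒ 199.
Site E: 0.11615 ∈ [0.10191, 0.18461] ↔ index [101, 150].
101 + (0.11615−0.10191)·(150−101)/(0.18461−0.10191) = 101 + 0.01424·49/0.08270 ≈ 109.44, so AQI = 109.
Site G: 0.18177 ∈ [0.10191, 0.18461] ↔ index [101, 150].
101 + (0.18177−0.10191)·(150−101)/(0.18461−0.10191) = 101 + 0.07986·49/0.08270 ≈ 148.32, so AQI = 148.
Site D: 0.06166 lies in 0.05737–0.10190, so I_lo=51, I_hi=100, C_lo=0.05737, C_hi=0.10190.
(100−51)/(0.10190−0.05737) × (0.06166−0.05737) + 51 = 49/0.04453 × 0.00429 + 51 ≈ 55.72 → 56.
AQIs: Site M=199, Site E=109, Site G=148, Site D=56. Site E (109) − Site G (148) = -39.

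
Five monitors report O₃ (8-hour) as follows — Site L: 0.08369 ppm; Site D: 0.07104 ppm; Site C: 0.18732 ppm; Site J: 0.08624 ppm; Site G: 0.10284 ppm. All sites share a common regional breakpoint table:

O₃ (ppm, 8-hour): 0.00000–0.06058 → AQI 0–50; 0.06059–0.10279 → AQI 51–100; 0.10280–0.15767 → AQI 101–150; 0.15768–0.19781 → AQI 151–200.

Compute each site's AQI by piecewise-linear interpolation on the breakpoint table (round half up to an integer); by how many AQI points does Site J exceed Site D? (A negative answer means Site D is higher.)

Site L: 0.08369 lies in 0.06059–0.10279, so I_lo=51, I_hi=100, C_lo=0.06059, C_hi=0.10279.
(100−51)/(0.10279−0.06059) × (0.08369−0.06059) + 51 = 49/0.04220 × 0.02310 + 51 ≈ 77.82 → 78.
Site D 0.07104: bracket 0.06059–0.10279 → index 51–100; slope 49/0.04220, offset 0.01045.
AQI = 51 + 49/0.04220·0.01045 ≈ 63.13 ⇒ 63.
Site C 0.18732: bracket 0.15768–0.19781 → index 151–200; slope 49/0.04013, offset 0.02964.
AQI = 151 + 49/0.04013·0.02964 ≈ 187.19 ⇒ 187.
Site J: row 0.06059–0.10279 (AQI 51–100). (100−51)·(0.08624−0.06059)/(0.10279−0.06059) + 51 = 49·0.02565/0.04220 + 51 ≈ 80.78 → 81.
Site G 0.10284: bracket 0.10280–0.15767 → index 101–150; slope 49/0.05487, offset 0.00004.
AQI = 101 + 49/0.05487·0.00004 ≈ 101.04 ⇒ 101.
AQIs: Site L=78, Site D=63, Site C=187, Site J=81, Site G=101. Site J (81) − Site D (63) = 18.

18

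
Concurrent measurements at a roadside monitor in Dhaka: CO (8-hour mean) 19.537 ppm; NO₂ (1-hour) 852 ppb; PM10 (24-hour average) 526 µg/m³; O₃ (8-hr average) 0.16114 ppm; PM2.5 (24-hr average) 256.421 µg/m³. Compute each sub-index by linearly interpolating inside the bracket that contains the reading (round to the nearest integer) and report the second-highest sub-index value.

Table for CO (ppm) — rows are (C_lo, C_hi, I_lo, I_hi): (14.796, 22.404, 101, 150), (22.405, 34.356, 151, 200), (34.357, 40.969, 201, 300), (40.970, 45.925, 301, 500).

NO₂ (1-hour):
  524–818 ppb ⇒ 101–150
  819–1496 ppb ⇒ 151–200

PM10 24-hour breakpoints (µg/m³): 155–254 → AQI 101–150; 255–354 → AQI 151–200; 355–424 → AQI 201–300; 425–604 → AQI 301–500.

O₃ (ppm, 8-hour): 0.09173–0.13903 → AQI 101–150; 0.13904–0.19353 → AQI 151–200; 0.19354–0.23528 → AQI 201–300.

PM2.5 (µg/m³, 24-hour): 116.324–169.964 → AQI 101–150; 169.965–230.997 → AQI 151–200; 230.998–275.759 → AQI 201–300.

257

CO: 19.537 lies in 14.796–22.404, so I_lo=101, I_hi=150, C_lo=14.796, C_hi=22.404.
(150−101)/(22.404−14.796) × (19.537−14.796) + 101 = 49/7.608 × 4.741 + 101 ≈ 131.53 → 132.
NO₂: 852 lies in 819–1496, so I_lo=151, I_hi=200, C_lo=819, C_hi=1496.
(200−151)/(1496−819) × (852−819) + 151 = 49/677 × 33 + 151 ≈ 153.39 → 153.
PM10: 526 lies in 425–604, so I_lo=301, I_hi=500, C_lo=425, C_hi=604.
(500−301)/(604−425) × (526−425) + 301 = 199/179 × 101 + 301 ≈ 413.28 → 413.
O₃ 0.16114: bracket 0.13904–0.19353 → index 151–200; slope 49/0.05449, offset 0.02210.
AQI = 151 + 49/0.05449·0.02210 ≈ 170.87 ⇒ 171.
PM2.5: 256.421 lies in 230.998–275.759, so I_lo=201, I_hi=300, C_lo=230.998, C_hi=275.759.
(300−201)/(275.759−230.998) × (256.421−230.998) + 201 = 99/44.761 × 25.423 + 201 ≈ 257.23 → 257.
Sub-indices: CO→132, NO₂→153, PM10→413, O₃→171, PM2.5→257. Ranked high→low: 413, 257, 171, 153, 132. Second-highest sub-index = 257.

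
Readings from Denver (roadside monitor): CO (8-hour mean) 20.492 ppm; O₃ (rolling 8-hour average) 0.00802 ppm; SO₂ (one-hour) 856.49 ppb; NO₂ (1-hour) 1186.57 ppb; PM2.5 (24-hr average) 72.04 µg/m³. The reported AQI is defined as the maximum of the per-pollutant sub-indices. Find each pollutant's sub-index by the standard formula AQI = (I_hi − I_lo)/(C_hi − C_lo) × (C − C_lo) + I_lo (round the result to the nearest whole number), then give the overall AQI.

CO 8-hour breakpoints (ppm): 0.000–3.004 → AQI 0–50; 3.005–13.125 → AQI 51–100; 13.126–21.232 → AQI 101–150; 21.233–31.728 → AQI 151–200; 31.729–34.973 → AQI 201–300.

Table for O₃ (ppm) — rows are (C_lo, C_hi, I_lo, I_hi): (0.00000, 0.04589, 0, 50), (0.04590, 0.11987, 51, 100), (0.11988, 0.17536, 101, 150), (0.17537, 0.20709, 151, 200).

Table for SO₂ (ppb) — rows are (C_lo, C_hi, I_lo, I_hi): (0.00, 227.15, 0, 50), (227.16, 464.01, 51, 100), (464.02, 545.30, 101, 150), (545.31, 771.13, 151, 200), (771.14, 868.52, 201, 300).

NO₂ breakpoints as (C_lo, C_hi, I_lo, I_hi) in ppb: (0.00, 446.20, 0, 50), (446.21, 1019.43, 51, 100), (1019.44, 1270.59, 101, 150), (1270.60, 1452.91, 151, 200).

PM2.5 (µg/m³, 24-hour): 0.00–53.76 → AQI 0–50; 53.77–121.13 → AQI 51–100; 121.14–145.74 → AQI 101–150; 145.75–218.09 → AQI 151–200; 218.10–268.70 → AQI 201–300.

CO: 20.492 ∈ [13.126, 21.232] ↔ index [101, 150].
101 + (20.492−13.126)·(150−101)/(21.232−13.126) = 101 + 7.366·49/8.106 ≈ 145.53, so AQI = 146.
O₃: row 0.00000–0.04589 (AQI 0–50). (50−0)·(0.00802−0.00000)/(0.04589−0.00000) + 0 = 50·0.00802/0.04589 + 0 ≈ 8.74 → 9.
SO₂ 856.49: bracket 771.14–868.52 → index 201–300; slope 99/97.38, offset 85.35.
AQI = 201 + 99/97.38·85.35 ≈ 287.77 ⇒ 288.
NO₂ 1186.57: bracket 1019.44–1270.59 → index 101–150; slope 49/251.15, offset 167.13.
AQI = 101 + 49/251.15·167.13 ≈ 133.61 ⇒ 134.
PM2.5: row 53.77–121.13 (AQI 51–100). (100−51)·(72.04−53.77)/(121.13−53.77) + 51 = 49·18.27/67.36 + 51 ≈ 64.29 → 64.
Sub-indices: CO→146, O₃→9, SO₂→288, NO₂→134, PM2.5→64. Overall AQI = max = 288; dominant pollutant is SO₂.
AQI 288: Very Unhealthy.

288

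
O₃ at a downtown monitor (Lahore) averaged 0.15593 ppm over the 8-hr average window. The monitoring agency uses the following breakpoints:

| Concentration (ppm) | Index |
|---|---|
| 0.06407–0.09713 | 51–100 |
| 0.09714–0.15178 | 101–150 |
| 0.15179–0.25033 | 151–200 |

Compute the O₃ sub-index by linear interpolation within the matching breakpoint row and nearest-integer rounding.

153

O₃ 0.15593: bracket 0.15179–0.25033 → index 151–200; slope 49/0.09854, offset 0.00414.
AQI = 151 + 49/0.09854·0.00414 ≈ 153.06 ⇒ 153.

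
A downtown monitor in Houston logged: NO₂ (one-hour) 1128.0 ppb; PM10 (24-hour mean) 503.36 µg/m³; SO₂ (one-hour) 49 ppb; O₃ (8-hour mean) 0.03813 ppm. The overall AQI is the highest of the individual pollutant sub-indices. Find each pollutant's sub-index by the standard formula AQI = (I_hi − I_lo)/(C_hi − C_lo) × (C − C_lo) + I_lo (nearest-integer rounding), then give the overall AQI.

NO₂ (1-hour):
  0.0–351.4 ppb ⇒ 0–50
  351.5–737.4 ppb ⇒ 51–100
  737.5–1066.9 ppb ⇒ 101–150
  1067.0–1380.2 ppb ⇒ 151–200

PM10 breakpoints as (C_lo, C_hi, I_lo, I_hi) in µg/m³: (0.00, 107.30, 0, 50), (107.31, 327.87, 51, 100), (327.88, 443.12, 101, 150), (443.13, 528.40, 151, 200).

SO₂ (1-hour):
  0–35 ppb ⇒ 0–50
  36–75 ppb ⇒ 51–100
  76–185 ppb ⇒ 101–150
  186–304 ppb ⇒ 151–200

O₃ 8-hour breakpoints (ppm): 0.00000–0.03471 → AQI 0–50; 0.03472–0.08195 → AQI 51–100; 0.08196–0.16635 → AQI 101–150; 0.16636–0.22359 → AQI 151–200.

NO₂ 1128.0: bracket 1067.0–1380.2 → index 151–200; slope 49/313.2, offset 61.0.
AQI = 151 + 49/313.2·61.0 ≈ 160.54 ⇒ 161.
PM10: 503.36 lies in 443.13–528.40, so I_lo=151, I_hi=200, C_lo=443.13, C_hi=528.40.
(200−151)/(528.40−443.13) × (503.36−443.13) + 151 = 49/85.27 × 60.23 + 151 ≈ 185.61 → 186.
SO₂: row 36–75 (AQI 51–100). (100−51)·(49−36)/(75−36) + 51 = 49·13/39 + 51 ≈ 67.33 → 67.
O₃ 0.03813: bracket 0.03472–0.08195 → index 51–100; slope 49/0.04723, offset 0.00341.
AQI = 51 + 49/0.04723·0.00341 ≈ 54.54 ⇒ 55.
Sub-indices: NO₂→161, PM10→186, SO₂→67, O₃→55. Overall AQI = max = 186; dominant pollutant is PM10.
AQI 186: Unhealthy.

186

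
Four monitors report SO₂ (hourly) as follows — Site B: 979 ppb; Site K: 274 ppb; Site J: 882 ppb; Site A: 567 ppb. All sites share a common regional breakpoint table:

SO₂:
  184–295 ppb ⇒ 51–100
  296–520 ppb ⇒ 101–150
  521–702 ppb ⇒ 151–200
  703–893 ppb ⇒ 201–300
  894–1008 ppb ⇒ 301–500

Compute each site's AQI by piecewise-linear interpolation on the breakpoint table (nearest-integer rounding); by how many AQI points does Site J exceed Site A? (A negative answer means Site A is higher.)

Site B: 979 lies in 894–1008, so I_lo=301, I_hi=500, C_lo=894, C_hi=1008.
(500−301)/(1008−894) × (979−894) + 301 = 199/114 × 85 + 301 ≈ 449.38 → 449.
Site K: 274 ∈ [184, 295] ↔ index [51, 100].
51 + (274−184)·(100−51)/(295−184) = 51 + 90·49/111 ≈ 90.73, so AQI = 91.
Site J: 882 lies in 703–893, so I_lo=201, I_hi=300, C_lo=703, C_hi=893.
(300−201)/(893−703) × (882−703) + 201 = 99/190 × 179 + 201 ≈ 294.27 → 294.
Site A: row 521–702 (AQI 151–200). (200−151)·(567−521)/(702−521) + 151 = 49·46/181 + 151 ≈ 163.45 → 163.
AQIs: Site B=449, Site K=91, Site J=294, Site A=163. Site J (294) − Site A (163) = 131.

131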